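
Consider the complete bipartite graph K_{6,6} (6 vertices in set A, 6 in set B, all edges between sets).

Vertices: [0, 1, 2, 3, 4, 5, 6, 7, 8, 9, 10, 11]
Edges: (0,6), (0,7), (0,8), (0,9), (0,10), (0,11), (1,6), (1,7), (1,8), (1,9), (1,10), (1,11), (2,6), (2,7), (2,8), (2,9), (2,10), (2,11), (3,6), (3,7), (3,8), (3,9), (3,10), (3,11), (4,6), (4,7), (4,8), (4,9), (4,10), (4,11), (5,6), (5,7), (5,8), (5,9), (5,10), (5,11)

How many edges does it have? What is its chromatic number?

K_{6,6} has 6 * 6 = 36 edges.
Bipartite graphs have chromatic number 2 (color each partition differently).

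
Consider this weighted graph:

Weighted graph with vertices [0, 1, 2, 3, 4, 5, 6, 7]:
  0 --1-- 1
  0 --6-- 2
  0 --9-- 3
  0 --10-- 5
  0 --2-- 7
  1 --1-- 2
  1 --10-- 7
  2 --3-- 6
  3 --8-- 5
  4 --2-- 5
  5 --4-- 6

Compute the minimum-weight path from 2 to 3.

Using Dijkstra's algorithm from vertex 2:
Shortest path: 2 -> 1 -> 0 -> 3
Total weight: 1 + 1 + 9 = 11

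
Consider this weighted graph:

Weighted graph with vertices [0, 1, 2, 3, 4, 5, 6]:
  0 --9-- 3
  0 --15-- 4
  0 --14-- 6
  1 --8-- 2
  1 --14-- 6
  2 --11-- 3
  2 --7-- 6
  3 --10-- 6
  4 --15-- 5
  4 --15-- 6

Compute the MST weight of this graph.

Applying Kruskal's algorithm (sort edges by weight, add if no cycle):
  Add (2,6) w=7
  Add (1,2) w=8
  Add (0,3) w=9
  Add (3,6) w=10
  Skip (2,3) w=11 (creates cycle)
  Skip (0,6) w=14 (creates cycle)
  Skip (1,6) w=14 (creates cycle)
  Add (0,4) w=15
  Add (4,5) w=15
  Skip (4,6) w=15 (creates cycle)
MST weight = 64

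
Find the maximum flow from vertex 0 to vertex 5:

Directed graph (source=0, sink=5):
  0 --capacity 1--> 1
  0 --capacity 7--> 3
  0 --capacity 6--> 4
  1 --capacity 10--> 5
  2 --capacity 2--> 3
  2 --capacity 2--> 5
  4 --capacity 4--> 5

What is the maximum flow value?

Computing max flow:
  Flow on (0->1): 1/1
  Flow on (0->4): 4/6
  Flow on (1->5): 1/10
  Flow on (4->5): 4/4
Maximum flow = 5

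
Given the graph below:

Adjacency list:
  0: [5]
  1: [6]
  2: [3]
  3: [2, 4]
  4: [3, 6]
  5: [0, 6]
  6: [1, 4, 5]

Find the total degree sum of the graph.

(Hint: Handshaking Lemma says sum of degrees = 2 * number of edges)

Count edges: 6 edges.
By Handshaking Lemma: sum of degrees = 2 * 6 = 12.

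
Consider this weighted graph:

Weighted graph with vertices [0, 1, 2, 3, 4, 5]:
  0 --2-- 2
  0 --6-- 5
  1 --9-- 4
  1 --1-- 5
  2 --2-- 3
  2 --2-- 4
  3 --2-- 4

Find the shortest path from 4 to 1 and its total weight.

Using Dijkstra's algorithm from vertex 4:
Shortest path: 4 -> 1
Total weight: 9 = 9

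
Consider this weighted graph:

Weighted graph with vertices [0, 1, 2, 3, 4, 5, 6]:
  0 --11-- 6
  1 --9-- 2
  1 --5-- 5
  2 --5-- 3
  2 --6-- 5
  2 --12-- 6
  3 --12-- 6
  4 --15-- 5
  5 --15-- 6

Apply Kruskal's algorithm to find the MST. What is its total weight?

Applying Kruskal's algorithm (sort edges by weight, add if no cycle):
  Add (1,5) w=5
  Add (2,3) w=5
  Add (2,5) w=6
  Skip (1,2) w=9 (creates cycle)
  Add (0,6) w=11
  Add (2,6) w=12
  Skip (3,6) w=12 (creates cycle)
  Add (4,5) w=15
  Skip (5,6) w=15 (creates cycle)
MST weight = 54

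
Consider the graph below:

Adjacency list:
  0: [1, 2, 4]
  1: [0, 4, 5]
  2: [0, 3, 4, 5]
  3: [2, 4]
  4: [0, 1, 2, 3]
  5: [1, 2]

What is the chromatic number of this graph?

The graph has a maximum clique of size 3 (lower bound on chromatic number).
A valid 3-coloring: {0: 2, 1: 0, 2: 0, 3: 2, 4: 1, 5: 1}.
Chromatic number = 3.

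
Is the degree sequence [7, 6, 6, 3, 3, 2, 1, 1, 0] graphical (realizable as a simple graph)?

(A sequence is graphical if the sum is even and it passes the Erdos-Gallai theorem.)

Sum of degrees = 29. Sum is odd, so the sequence is NOT graphical.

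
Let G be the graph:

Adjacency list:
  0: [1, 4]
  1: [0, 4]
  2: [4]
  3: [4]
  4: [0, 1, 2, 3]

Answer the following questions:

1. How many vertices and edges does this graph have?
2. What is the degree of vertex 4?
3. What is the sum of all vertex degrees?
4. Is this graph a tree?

Count: 5 vertices, 5 edges.
Vertex 4 has neighbors [0, 1, 2, 3], degree = 4.
Handshaking lemma: 2 * 5 = 10.
A tree on 5 vertices has 4 edges. This graph has 5 edges (1 extra). Not a tree.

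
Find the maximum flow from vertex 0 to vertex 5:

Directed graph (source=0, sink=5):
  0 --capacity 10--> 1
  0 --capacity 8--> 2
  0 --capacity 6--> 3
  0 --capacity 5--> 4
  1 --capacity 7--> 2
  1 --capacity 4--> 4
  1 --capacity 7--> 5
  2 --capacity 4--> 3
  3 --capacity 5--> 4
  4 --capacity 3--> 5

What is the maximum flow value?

Computing max flow:
  Flow on (0->1): 7/10
  Flow on (0->2): 3/8
  Flow on (1->5): 7/7
  Flow on (2->3): 3/4
  Flow on (3->4): 3/5
  Flow on (4->5): 3/3
Maximum flow = 10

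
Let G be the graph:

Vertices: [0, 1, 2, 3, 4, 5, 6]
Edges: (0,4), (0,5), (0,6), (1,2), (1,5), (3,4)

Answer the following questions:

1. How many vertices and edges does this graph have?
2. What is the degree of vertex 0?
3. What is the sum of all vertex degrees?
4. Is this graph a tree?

Count: 7 vertices, 6 edges.
Vertex 0 has neighbors [4, 5, 6], degree = 3.
Handshaking lemma: 2 * 6 = 12.
A graph is a tree iff it is connected and has exactly n-1 edges. This graph is connected (all 7 vertices in one component) and has 7-1 = 6 edges. It is a tree.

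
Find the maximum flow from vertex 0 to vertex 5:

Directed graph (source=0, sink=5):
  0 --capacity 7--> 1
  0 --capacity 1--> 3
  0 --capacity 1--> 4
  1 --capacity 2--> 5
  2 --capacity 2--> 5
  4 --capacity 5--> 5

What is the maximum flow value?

Computing max flow:
  Flow on (0->1): 2/7
  Flow on (0->4): 1/1
  Flow on (1->5): 2/2
  Flow on (4->5): 1/5
Maximum flow = 3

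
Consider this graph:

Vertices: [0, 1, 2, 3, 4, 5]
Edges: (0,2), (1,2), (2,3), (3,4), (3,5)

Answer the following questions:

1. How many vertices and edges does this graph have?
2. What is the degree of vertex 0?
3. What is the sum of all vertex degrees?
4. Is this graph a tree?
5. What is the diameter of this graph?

Count: 6 vertices, 5 edges.
Vertex 0 has neighbors [2], degree = 1.
Handshaking lemma: 2 * 5 = 10.
A graph is a tree iff it is connected and has exactly n-1 edges. This graph is connected (all 6 vertices in one component) and has 6-1 = 5 edges. It is a tree.
Diameter (longest shortest path) = 3.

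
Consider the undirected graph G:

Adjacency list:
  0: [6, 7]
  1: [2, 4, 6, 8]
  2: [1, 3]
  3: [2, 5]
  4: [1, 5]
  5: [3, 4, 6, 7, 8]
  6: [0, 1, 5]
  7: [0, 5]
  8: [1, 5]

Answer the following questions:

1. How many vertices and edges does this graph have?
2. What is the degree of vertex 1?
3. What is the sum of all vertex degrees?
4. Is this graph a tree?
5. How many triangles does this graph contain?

Count: 9 vertices, 12 edges.
Vertex 1 has neighbors [2, 4, 6, 8], degree = 4.
Handshaking lemma: 2 * 12 = 24.
A tree on 9 vertices has 8 edges. This graph has 12 edges (4 extra). Not a tree.
Number of triangles = 0.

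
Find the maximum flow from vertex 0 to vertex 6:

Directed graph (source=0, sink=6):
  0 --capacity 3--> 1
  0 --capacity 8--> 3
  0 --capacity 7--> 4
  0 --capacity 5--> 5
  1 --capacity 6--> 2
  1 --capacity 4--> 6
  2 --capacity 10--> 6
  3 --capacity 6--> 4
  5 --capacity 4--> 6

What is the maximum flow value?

Computing max flow:
  Flow on (0->1): 3/3
  Flow on (0->5): 4/5
  Flow on (1->6): 3/4
  Flow on (5->6): 4/4
Maximum flow = 7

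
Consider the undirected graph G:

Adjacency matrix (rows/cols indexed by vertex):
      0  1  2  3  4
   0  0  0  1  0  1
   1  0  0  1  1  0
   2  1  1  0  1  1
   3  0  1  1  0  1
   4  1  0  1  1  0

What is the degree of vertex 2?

Vertex 2 has neighbors [0, 1, 3, 4], so deg(2) = 4.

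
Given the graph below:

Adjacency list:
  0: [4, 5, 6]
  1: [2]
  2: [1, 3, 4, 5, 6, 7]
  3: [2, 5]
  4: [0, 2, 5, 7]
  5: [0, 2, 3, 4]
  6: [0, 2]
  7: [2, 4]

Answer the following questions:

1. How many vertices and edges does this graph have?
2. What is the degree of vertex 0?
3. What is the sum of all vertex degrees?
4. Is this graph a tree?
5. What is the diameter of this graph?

Count: 8 vertices, 12 edges.
Vertex 0 has neighbors [4, 5, 6], degree = 3.
Handshaking lemma: 2 * 12 = 24.
A tree on 8 vertices has 7 edges. This graph has 12 edges (5 extra). Not a tree.
Diameter (longest shortest path) = 3.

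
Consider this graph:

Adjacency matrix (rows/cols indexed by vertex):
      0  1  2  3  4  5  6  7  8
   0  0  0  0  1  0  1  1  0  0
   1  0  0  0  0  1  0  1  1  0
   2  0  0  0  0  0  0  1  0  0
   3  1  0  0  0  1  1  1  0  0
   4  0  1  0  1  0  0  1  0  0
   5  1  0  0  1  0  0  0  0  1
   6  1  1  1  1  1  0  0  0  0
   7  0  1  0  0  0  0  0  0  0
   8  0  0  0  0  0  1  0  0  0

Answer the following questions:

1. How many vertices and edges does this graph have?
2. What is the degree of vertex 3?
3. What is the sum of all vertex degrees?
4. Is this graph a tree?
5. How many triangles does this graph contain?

Count: 9 vertices, 12 edges.
Vertex 3 has neighbors [0, 4, 5, 6], degree = 4.
Handshaking lemma: 2 * 12 = 24.
A tree on 9 vertices has 8 edges. This graph has 12 edges (4 extra). Not a tree.
Number of triangles = 4.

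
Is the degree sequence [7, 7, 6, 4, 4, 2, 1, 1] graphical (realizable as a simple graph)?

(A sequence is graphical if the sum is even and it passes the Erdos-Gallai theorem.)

Sum of degrees = 32. Sum is even but fails Erdos-Gallai. The sequence is NOT graphical.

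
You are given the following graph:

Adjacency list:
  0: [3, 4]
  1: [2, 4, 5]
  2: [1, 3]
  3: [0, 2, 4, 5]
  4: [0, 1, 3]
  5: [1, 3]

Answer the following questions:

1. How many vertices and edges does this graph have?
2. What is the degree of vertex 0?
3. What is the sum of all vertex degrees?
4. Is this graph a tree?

Count: 6 vertices, 8 edges.
Vertex 0 has neighbors [3, 4], degree = 2.
Handshaking lemma: 2 * 8 = 16.
A tree on 6 vertices has 5 edges. This graph has 8 edges (3 extra). Not a tree.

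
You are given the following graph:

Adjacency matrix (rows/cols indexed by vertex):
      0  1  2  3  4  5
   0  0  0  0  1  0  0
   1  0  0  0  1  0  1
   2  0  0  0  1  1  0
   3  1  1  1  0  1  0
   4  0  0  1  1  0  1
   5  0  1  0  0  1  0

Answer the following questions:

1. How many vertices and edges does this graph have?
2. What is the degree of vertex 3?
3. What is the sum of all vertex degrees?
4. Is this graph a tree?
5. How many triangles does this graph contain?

Count: 6 vertices, 7 edges.
Vertex 3 has neighbors [0, 1, 2, 4], degree = 4.
Handshaking lemma: 2 * 7 = 14.
A tree on 6 vertices has 5 edges. This graph has 7 edges (2 extra). Not a tree.
Number of triangles = 1.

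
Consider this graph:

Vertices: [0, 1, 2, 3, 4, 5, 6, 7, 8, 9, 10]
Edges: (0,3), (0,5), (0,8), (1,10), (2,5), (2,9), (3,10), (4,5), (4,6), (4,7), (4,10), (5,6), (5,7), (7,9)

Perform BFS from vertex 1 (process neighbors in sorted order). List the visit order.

BFS from vertex 1 (neighbors processed in ascending order):
Visit order: 1, 10, 3, 4, 0, 5, 6, 7, 8, 2, 9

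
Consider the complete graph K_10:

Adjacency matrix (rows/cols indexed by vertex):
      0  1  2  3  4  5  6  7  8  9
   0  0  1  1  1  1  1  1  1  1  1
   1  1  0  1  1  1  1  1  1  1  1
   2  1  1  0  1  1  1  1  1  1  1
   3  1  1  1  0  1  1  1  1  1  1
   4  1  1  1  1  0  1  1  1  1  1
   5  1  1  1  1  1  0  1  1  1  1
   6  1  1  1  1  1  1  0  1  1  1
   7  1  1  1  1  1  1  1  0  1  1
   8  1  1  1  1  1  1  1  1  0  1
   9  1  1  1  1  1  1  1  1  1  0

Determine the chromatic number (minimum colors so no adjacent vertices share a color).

In K_10, every vertex is adjacent to every other vertex.
Each vertex needs a unique color.
Chromatic number = 10.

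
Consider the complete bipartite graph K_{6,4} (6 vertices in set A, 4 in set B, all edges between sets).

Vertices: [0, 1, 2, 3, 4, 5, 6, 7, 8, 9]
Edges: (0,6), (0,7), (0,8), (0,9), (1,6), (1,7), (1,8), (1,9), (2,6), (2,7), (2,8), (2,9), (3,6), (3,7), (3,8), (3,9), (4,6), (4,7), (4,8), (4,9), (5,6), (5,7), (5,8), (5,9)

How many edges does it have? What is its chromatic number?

K_{6,4} has 6 * 4 = 24 edges.
Bipartite graphs have chromatic number 2 (color each partition differently).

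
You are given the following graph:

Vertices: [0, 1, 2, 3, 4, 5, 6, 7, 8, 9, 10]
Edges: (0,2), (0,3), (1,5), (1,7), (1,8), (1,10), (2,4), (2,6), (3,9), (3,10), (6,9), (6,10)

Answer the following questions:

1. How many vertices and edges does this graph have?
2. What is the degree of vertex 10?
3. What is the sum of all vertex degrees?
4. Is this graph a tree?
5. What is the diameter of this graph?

Count: 11 vertices, 12 edges.
Vertex 10 has neighbors [1, 3, 6], degree = 3.
Handshaking lemma: 2 * 12 = 24.
A tree on 11 vertices has 10 edges. This graph has 12 edges (2 extra). Not a tree.
Diameter (longest shortest path) = 5.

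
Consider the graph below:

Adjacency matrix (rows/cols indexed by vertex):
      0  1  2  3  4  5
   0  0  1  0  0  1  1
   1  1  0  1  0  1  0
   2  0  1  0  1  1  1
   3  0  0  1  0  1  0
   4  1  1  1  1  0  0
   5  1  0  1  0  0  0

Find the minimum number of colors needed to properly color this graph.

The graph has a maximum clique of size 3 (lower bound on chromatic number).
A valid 3-coloring: {0: 0, 1: 2, 2: 0, 3: 2, 4: 1, 5: 1}.
Chromatic number = 3.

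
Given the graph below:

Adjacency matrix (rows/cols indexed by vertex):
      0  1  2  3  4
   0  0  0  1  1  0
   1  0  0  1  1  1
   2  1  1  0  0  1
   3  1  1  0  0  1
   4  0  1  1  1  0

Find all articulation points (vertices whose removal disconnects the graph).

No articulation points. The graph is biconnected.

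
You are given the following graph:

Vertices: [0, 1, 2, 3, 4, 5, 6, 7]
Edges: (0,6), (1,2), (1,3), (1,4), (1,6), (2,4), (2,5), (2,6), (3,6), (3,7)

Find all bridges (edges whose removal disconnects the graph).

A bridge is an edge whose removal increases the number of connected components.
Bridges found: (0,6), (2,5), (3,7)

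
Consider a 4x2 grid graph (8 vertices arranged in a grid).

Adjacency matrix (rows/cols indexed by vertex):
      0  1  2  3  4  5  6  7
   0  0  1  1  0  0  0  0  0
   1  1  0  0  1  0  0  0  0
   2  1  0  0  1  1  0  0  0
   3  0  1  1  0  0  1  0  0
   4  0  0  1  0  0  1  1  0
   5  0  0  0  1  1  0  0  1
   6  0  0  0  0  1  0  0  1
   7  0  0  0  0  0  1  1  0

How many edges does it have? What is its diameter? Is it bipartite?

A 4x2 grid has 6 vertical edges and 4 horizontal edges.
Total edges = 6 + 4 = 10.
Diameter = (4-1) + (2-1) = 4 (corner to opposite corner).
Grid graphs are bipartite (checkerboard coloring).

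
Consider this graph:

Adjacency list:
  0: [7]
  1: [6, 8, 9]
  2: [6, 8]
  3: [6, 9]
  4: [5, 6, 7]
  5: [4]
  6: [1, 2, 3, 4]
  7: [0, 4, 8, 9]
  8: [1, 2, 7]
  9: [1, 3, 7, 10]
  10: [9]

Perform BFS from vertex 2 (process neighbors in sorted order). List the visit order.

BFS from vertex 2 (neighbors processed in ascending order):
Visit order: 2, 6, 8, 1, 3, 4, 7, 9, 5, 0, 10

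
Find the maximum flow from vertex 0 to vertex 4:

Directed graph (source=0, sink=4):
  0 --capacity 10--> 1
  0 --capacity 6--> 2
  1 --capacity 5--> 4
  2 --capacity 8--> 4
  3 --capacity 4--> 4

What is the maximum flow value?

Computing max flow:
  Flow on (0->1): 5/10
  Flow on (0->2): 6/6
  Flow on (1->4): 5/5
  Flow on (2->4): 6/8
Maximum flow = 11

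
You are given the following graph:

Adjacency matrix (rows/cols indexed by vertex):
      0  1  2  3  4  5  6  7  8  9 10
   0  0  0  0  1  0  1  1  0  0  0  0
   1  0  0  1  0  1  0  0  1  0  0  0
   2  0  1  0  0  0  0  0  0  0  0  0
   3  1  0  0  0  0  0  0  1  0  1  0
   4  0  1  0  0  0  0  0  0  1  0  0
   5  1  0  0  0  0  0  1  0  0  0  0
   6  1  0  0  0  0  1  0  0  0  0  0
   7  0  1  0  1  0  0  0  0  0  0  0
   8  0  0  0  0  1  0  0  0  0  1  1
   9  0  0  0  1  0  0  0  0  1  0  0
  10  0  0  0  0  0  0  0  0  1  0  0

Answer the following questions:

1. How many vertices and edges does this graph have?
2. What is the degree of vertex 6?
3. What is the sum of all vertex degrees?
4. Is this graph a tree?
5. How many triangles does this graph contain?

Count: 11 vertices, 12 edges.
Vertex 6 has neighbors [0, 5], degree = 2.
Handshaking lemma: 2 * 12 = 24.
A tree on 11 vertices has 10 edges. This graph has 12 edges (2 extra). Not a tree.
Number of triangles = 1.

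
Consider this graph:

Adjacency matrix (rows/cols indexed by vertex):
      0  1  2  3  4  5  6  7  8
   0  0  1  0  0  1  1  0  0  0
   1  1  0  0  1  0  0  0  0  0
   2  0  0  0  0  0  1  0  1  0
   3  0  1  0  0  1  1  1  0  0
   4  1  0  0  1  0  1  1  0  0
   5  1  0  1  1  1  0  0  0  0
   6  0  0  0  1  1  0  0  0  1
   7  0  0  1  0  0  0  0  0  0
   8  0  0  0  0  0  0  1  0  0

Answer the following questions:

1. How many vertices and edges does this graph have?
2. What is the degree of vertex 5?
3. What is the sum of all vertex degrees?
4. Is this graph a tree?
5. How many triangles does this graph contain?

Count: 9 vertices, 12 edges.
Vertex 5 has neighbors [0, 2, 3, 4], degree = 4.
Handshaking lemma: 2 * 12 = 24.
A tree on 9 vertices has 8 edges. This graph has 12 edges (4 extra). Not a tree.
Number of triangles = 3.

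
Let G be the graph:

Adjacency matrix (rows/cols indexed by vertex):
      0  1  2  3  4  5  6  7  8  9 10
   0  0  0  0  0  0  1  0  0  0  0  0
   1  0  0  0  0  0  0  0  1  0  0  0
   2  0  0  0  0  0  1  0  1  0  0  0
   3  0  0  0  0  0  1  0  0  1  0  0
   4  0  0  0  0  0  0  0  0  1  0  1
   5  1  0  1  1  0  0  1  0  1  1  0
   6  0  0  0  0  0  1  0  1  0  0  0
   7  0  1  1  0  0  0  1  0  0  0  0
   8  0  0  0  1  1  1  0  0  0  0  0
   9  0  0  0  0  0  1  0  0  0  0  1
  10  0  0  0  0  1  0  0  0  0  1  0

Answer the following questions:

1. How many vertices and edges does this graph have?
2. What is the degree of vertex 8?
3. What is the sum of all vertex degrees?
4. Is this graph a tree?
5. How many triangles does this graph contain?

Count: 11 vertices, 13 edges.
Vertex 8 has neighbors [3, 4, 5], degree = 3.
Handshaking lemma: 2 * 13 = 26.
A tree on 11 vertices has 10 edges. This graph has 13 edges (3 extra). Not a tree.
Number of triangles = 1.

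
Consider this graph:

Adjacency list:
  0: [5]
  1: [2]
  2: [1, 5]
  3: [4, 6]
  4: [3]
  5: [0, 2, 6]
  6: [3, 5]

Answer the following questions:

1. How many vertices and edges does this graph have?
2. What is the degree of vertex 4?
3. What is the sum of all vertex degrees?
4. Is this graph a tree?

Count: 7 vertices, 6 edges.
Vertex 4 has neighbors [3], degree = 1.
Handshaking lemma: 2 * 6 = 12.
A graph is a tree iff it is connected and has exactly n-1 edges. This graph is connected (all 7 vertices in one component) and has 7-1 = 6 edges. It is a tree.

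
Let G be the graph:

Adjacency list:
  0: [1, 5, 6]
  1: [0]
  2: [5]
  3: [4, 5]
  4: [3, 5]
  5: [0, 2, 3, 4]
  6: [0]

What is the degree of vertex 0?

Vertex 0 has neighbors [1, 5, 6], so deg(0) = 3.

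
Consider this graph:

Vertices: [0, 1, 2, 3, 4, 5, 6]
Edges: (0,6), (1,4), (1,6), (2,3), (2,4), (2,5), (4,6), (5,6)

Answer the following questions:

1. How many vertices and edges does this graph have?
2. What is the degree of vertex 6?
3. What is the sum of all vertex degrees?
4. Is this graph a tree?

Count: 7 vertices, 8 edges.
Vertex 6 has neighbors [0, 1, 4, 5], degree = 4.
Handshaking lemma: 2 * 8 = 16.
A tree on 7 vertices has 6 edges. This graph has 8 edges (2 extra). Not a tree.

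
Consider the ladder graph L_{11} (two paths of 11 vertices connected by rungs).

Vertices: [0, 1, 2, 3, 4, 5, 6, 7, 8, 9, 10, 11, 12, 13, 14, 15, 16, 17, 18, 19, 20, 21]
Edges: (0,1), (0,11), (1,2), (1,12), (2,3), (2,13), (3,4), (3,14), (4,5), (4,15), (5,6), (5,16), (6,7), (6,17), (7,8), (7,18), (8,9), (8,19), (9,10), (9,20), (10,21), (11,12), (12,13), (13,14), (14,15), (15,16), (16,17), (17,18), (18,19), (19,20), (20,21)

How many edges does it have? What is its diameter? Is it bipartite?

Ladder graph L_{11}: 11 rungs + 2 * (11-1) path edges = 11 + 20 = 31 edges.
Diameter = 11.
Ladder graphs are bipartite (alternating coloring along each path).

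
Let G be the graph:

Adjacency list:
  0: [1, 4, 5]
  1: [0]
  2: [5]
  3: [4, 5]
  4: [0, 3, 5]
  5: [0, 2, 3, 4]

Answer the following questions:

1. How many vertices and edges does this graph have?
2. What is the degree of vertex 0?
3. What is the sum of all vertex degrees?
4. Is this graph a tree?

Count: 6 vertices, 7 edges.
Vertex 0 has neighbors [1, 4, 5], degree = 3.
Handshaking lemma: 2 * 7 = 14.
A tree on 6 vertices has 5 edges. This graph has 7 edges (2 extra). Not a tree.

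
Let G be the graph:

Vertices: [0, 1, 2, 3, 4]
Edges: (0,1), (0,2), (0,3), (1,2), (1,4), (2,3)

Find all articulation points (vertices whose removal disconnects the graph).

An articulation point is a vertex whose removal disconnects the graph.
Articulation points: [1]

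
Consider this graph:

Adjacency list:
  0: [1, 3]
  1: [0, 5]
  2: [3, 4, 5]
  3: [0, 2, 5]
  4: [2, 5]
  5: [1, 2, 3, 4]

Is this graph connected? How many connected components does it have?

Checking connectivity: the graph has 1 connected component(s).
All vertices are reachable from each other. The graph IS connected.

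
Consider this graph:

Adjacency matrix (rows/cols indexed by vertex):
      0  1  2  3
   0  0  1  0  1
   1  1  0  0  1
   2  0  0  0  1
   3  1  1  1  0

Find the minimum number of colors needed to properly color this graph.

The graph has a maximum clique of size 3 (lower bound on chromatic number).
A valid 3-coloring: {0: 1, 1: 2, 2: 1, 3: 0}.
Chromatic number = 3.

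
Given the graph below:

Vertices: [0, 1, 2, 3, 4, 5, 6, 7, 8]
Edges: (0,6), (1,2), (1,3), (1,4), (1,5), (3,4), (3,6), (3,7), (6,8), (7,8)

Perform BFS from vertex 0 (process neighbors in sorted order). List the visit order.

BFS from vertex 0 (neighbors processed in ascending order):
Visit order: 0, 6, 3, 8, 1, 4, 7, 2, 5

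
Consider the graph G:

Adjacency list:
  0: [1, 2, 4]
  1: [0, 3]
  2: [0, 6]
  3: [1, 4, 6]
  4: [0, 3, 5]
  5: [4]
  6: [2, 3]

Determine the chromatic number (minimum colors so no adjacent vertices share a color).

The graph has a maximum clique of size 2 (lower bound on chromatic number).
A valid 3-coloring: {0: 0, 1: 1, 2: 1, 3: 0, 4: 1, 5: 0, 6: 2}.
No proper 2-coloring exists (verified by exhaustive search).
Chromatic number = 3.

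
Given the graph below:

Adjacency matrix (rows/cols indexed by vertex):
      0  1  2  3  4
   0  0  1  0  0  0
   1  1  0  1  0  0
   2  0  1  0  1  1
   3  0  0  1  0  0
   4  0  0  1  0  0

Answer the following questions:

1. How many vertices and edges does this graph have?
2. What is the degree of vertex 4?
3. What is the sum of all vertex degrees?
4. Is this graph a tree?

Count: 5 vertices, 4 edges.
Vertex 4 has neighbors [2], degree = 1.
Handshaking lemma: 2 * 4 = 8.
A graph is a tree iff it is connected and has exactly n-1 edges. This graph is connected (all 5 vertices in one component) and has 5-1 = 4 edges. It is a tree.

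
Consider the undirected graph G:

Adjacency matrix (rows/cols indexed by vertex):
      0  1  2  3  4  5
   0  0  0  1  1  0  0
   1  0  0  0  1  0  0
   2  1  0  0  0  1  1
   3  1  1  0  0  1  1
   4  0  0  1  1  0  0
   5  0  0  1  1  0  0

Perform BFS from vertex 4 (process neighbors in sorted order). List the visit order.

BFS from vertex 4 (neighbors processed in ascending order):
Visit order: 4, 2, 3, 0, 5, 1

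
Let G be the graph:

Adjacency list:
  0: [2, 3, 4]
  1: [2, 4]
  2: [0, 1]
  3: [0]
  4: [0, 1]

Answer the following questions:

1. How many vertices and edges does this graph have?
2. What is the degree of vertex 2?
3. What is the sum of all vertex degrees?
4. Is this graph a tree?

Count: 5 vertices, 5 edges.
Vertex 2 has neighbors [0, 1], degree = 2.
Handshaking lemma: 2 * 5 = 10.
A tree on 5 vertices has 4 edges. This graph has 5 edges (1 extra). Not a tree.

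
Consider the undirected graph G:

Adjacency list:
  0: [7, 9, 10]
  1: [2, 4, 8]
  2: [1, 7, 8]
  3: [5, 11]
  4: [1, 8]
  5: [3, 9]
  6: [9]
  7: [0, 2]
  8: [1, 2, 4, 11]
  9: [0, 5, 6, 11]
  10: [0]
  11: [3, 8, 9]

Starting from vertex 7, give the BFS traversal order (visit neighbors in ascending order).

BFS from vertex 7 (neighbors processed in ascending order):
Visit order: 7, 0, 2, 9, 10, 1, 8, 5, 6, 11, 4, 3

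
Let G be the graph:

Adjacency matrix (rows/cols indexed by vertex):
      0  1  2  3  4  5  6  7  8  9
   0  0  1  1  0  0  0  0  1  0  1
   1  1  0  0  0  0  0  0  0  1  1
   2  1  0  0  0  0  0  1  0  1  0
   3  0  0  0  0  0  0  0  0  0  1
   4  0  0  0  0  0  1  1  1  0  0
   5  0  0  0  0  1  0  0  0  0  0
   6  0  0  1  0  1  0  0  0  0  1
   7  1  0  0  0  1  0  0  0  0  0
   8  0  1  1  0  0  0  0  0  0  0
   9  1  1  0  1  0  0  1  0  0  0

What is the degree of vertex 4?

Vertex 4 has neighbors [5, 6, 7], so deg(4) = 3.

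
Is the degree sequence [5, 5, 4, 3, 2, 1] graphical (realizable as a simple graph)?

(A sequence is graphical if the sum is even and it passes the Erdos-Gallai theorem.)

Sum of degrees = 20. Sum is even but fails Erdos-Gallai. The sequence is NOT graphical.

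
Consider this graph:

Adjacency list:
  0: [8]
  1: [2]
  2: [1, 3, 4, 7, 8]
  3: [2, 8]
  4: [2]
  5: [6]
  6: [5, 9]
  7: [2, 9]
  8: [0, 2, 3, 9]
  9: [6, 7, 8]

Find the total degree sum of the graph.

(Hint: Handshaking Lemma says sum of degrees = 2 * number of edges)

Count edges: 11 edges.
By Handshaking Lemma: sum of degrees = 2 * 11 = 22.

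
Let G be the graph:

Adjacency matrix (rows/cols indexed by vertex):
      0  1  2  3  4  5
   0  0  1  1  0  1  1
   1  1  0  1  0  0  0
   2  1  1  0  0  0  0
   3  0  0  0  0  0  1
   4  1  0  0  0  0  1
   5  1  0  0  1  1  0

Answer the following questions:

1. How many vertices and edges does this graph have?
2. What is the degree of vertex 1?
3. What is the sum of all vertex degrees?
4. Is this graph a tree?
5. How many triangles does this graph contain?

Count: 6 vertices, 7 edges.
Vertex 1 has neighbors [0, 2], degree = 2.
Handshaking lemma: 2 * 7 = 14.
A tree on 6 vertices has 5 edges. This graph has 7 edges (2 extra). Not a tree.
Number of triangles = 2.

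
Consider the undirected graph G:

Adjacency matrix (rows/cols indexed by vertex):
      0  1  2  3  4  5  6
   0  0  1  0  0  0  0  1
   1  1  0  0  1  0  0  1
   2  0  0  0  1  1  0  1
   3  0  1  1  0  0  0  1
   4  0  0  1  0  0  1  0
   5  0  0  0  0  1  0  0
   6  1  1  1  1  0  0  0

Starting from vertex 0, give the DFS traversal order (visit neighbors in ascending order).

DFS from vertex 0 (neighbors processed in ascending order):
Visit order: 0, 1, 3, 2, 4, 5, 6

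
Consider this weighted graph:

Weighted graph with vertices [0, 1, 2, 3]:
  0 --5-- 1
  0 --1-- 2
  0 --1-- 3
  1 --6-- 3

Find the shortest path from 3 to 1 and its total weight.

Using Dijkstra's algorithm from vertex 3:
Shortest path: 3 -> 1
Total weight: 6 = 6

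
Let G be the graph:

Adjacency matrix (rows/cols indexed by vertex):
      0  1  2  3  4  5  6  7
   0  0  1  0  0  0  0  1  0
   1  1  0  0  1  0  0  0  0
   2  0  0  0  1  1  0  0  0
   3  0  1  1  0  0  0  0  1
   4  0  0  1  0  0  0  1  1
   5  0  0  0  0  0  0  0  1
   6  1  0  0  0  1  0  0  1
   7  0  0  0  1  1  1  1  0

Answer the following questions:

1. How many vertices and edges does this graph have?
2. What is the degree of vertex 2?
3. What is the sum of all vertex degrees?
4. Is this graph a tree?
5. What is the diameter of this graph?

Count: 8 vertices, 10 edges.
Vertex 2 has neighbors [3, 4], degree = 2.
Handshaking lemma: 2 * 10 = 20.
A tree on 8 vertices has 7 edges. This graph has 10 edges (3 extra). Not a tree.
Diameter (longest shortest path) = 3.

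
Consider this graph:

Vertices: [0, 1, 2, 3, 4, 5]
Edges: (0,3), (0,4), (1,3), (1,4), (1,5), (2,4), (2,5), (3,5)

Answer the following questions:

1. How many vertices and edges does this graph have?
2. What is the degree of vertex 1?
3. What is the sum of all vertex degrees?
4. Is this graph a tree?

Count: 6 vertices, 8 edges.
Vertex 1 has neighbors [3, 4, 5], degree = 3.
Handshaking lemma: 2 * 8 = 16.
A tree on 6 vertices has 5 edges. This graph has 8 edges (3 extra). Not a tree.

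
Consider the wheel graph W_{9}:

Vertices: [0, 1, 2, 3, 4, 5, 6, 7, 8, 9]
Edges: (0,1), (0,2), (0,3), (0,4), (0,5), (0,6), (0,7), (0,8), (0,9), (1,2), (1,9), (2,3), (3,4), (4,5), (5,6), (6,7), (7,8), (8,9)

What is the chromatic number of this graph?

W_{9} = C_{9} plus a hub adjacent to every cycle vertex.
The outer cycle needs 3 colors (odd cycle); the hub is adjacent to all of them so needs a fresh color.
Chromatic number = 3 + 1 = 4.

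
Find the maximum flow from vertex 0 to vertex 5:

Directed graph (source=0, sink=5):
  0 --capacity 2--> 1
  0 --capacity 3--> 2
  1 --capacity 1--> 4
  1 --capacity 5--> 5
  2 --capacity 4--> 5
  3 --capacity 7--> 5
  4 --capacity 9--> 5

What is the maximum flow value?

Computing max flow:
  Flow on (0->1): 2/2
  Flow on (0->2): 3/3
  Flow on (1->5): 2/5
  Flow on (2->5): 3/4
Maximum flow = 5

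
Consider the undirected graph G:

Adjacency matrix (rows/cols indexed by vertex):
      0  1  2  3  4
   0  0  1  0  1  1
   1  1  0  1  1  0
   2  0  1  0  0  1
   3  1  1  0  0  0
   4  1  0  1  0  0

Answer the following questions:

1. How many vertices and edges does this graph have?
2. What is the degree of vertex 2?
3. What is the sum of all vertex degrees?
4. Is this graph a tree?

Count: 5 vertices, 6 edges.
Vertex 2 has neighbors [1, 4], degree = 2.
Handshaking lemma: 2 * 6 = 12.
A tree on 5 vertices has 4 edges. This graph has 6 edges (2 extra). Not a tree.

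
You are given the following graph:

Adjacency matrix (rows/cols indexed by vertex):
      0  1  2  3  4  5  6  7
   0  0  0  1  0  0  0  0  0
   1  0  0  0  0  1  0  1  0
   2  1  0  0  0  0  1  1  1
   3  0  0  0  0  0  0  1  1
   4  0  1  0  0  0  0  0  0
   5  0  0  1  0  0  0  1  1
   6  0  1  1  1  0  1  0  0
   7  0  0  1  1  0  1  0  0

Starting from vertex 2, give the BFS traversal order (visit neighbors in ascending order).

BFS from vertex 2 (neighbors processed in ascending order):
Visit order: 2, 0, 5, 6, 7, 1, 3, 4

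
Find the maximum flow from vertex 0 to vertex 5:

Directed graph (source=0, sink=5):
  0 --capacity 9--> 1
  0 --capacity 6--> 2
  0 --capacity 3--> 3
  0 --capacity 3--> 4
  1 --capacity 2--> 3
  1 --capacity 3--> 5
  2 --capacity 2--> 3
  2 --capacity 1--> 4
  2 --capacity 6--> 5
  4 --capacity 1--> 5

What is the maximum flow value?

Computing max flow:
  Flow on (0->1): 3/9
  Flow on (0->2): 6/6
  Flow on (0->4): 1/3
  Flow on (1->5): 3/3
  Flow on (2->5): 6/6
  Flow on (4->5): 1/1
Maximum flow = 10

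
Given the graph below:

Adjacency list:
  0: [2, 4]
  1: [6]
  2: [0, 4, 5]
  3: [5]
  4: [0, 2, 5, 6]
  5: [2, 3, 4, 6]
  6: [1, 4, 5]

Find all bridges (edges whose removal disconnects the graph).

A bridge is an edge whose removal increases the number of connected components.
Bridges found: (1,6), (3,5)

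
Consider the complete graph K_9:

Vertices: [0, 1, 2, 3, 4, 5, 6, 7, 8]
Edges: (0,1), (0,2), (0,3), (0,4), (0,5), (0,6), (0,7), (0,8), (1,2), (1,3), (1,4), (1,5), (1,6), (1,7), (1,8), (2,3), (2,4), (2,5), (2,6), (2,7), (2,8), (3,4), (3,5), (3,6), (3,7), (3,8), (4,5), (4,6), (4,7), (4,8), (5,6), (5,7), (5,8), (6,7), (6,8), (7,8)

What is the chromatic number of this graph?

In K_9, every vertex is adjacent to every other vertex.
Each vertex needs a unique color.
Chromatic number = 9.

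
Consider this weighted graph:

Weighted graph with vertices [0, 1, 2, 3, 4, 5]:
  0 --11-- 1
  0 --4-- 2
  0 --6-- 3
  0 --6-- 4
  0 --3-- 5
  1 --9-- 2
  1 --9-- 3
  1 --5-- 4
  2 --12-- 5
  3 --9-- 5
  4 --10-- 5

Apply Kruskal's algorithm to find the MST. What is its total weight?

Applying Kruskal's algorithm (sort edges by weight, add if no cycle):
  Add (0,5) w=3
  Add (0,2) w=4
  Add (1,4) w=5
  Add (0,3) w=6
  Add (0,4) w=6
  Skip (1,2) w=9 (creates cycle)
  Skip (1,3) w=9 (creates cycle)
  Skip (3,5) w=9 (creates cycle)
  Skip (4,5) w=10 (creates cycle)
  Skip (0,1) w=11 (creates cycle)
  Skip (2,5) w=12 (creates cycle)
MST weight = 24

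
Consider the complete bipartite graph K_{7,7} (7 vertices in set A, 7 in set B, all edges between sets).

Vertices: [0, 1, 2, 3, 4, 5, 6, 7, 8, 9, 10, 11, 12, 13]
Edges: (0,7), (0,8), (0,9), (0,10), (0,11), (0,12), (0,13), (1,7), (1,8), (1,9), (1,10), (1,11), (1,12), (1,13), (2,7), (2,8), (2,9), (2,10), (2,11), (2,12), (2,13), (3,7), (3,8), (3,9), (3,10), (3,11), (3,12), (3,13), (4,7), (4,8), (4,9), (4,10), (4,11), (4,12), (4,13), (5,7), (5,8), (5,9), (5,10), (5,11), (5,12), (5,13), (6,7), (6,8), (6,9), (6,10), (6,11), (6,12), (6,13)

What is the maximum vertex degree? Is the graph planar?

Set-A vertices have degree 7; set-B vertices have degree 7. Maximum degree = max(7,7) = 7.
K_{7,7} contains K_{3,3} as a subgraph (since both sides have >= 3 vertices); by Kuratowski's theorem it is not planar.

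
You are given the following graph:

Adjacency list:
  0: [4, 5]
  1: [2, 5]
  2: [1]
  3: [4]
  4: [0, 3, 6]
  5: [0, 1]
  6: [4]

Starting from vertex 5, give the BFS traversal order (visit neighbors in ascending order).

BFS from vertex 5 (neighbors processed in ascending order):
Visit order: 5, 0, 1, 4, 2, 3, 6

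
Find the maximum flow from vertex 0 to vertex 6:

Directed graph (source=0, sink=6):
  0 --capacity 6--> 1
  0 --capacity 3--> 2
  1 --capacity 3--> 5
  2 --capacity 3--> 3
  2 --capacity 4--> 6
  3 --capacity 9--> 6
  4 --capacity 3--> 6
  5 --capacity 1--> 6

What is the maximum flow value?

Computing max flow:
  Flow on (0->1): 1/6
  Flow on (0->2): 3/3
  Flow on (1->5): 1/3
  Flow on (2->6): 3/4
  Flow on (5->6): 1/1
Maximum flow = 4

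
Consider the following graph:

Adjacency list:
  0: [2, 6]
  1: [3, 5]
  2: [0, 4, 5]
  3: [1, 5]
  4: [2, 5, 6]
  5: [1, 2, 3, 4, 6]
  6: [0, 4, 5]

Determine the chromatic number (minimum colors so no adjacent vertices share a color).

The graph has a maximum clique of size 3 (lower bound on chromatic number).
A valid 3-coloring: {0: 0, 1: 1, 2: 1, 3: 2, 4: 2, 5: 0, 6: 1}.
Chromatic number = 3.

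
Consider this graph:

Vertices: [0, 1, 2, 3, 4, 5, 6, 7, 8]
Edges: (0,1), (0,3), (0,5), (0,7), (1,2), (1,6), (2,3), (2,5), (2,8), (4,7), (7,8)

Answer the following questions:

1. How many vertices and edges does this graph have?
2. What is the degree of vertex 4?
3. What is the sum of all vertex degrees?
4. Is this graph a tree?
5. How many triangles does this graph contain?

Count: 9 vertices, 11 edges.
Vertex 4 has neighbors [7], degree = 1.
Handshaking lemma: 2 * 11 = 22.
A tree on 9 vertices has 8 edges. This graph has 11 edges (3 extra). Not a tree.
Number of triangles = 0.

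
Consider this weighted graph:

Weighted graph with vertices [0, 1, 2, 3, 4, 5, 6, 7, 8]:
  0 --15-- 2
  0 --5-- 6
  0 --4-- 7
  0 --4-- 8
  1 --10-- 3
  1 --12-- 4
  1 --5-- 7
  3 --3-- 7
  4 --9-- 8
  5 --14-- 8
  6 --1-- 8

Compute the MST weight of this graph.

Applying Kruskal's algorithm (sort edges by weight, add if no cycle):
  Add (6,8) w=1
  Add (3,7) w=3
  Add (0,7) w=4
  Add (0,8) w=4
  Skip (0,6) w=5 (creates cycle)
  Add (1,7) w=5
  Add (4,8) w=9
  Skip (1,3) w=10 (creates cycle)
  Skip (1,4) w=12 (creates cycle)
  Add (5,8) w=14
  Add (0,2) w=15
MST weight = 55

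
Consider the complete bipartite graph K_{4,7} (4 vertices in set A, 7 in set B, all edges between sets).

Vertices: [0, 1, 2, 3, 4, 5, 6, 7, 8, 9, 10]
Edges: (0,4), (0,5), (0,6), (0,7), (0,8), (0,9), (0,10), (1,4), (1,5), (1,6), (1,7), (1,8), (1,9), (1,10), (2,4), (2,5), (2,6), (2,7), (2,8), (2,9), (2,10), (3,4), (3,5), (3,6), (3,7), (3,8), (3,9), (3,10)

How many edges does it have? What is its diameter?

K_{4,7} has 4 * 7 = 28 edges.
Any vertex reaches any opposite-side vertex in 1 step; same-side vertices reach in 2 steps via any opposite-side vertex.
Diameter = 2.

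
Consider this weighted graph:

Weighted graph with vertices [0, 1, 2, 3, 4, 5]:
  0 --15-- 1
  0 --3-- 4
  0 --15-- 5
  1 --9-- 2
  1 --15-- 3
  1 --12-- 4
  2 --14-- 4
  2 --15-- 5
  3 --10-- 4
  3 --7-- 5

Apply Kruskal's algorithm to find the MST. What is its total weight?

Applying Kruskal's algorithm (sort edges by weight, add if no cycle):
  Add (0,4) w=3
  Add (3,5) w=7
  Add (1,2) w=9
  Add (3,4) w=10
  Add (1,4) w=12
  Skip (2,4) w=14 (creates cycle)
  Skip (0,5) w=15 (creates cycle)
  Skip (0,1) w=15 (creates cycle)
  Skip (1,3) w=15 (creates cycle)
  Skip (2,5) w=15 (creates cycle)
MST weight = 41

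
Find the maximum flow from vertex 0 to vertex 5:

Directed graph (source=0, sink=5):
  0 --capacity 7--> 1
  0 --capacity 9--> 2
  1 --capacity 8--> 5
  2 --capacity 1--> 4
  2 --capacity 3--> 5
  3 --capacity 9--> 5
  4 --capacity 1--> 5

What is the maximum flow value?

Computing max flow:
  Flow on (0->1): 7/7
  Flow on (0->2): 4/9
  Flow on (1->5): 7/8
  Flow on (2->4): 1/1
  Flow on (2->5): 3/3
  Flow on (4->5): 1/1
Maximum flow = 11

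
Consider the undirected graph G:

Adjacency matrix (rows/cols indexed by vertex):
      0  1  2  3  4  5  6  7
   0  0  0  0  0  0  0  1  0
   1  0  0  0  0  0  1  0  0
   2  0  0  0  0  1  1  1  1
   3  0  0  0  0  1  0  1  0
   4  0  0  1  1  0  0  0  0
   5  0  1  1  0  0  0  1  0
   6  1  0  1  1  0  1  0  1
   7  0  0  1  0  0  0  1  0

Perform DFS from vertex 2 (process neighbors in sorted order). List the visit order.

DFS from vertex 2 (neighbors processed in ascending order):
Visit order: 2, 4, 3, 6, 0, 5, 1, 7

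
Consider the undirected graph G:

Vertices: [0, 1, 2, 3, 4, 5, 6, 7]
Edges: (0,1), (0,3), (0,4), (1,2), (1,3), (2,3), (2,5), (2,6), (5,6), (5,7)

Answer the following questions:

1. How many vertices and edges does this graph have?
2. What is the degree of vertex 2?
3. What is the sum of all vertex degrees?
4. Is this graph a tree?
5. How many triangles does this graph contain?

Count: 8 vertices, 10 edges.
Vertex 2 has neighbors [1, 3, 5, 6], degree = 4.
Handshaking lemma: 2 * 10 = 20.
A tree on 8 vertices has 7 edges. This graph has 10 edges (3 extra). Not a tree.
Number of triangles = 3.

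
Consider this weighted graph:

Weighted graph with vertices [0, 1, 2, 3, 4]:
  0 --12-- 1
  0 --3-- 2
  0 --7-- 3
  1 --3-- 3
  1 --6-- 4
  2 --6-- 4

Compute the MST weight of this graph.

Applying Kruskal's algorithm (sort edges by weight, add if no cycle):
  Add (0,2) w=3
  Add (1,3) w=3
  Add (1,4) w=6
  Add (2,4) w=6
  Skip (0,3) w=7 (creates cycle)
  Skip (0,1) w=12 (creates cycle)
MST weight = 18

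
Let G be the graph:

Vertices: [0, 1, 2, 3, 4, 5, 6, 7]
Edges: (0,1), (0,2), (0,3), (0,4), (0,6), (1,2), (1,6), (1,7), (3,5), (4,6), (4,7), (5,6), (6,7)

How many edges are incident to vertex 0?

Vertex 0 has neighbors [1, 2, 3, 4, 6], so deg(0) = 5.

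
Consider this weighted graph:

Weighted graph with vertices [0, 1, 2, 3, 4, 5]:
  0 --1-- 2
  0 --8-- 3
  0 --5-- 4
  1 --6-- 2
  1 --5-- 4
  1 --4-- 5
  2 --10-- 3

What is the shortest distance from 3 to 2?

Using Dijkstra's algorithm from vertex 3:
Shortest path: 3 -> 0 -> 2
Total weight: 8 + 1 = 9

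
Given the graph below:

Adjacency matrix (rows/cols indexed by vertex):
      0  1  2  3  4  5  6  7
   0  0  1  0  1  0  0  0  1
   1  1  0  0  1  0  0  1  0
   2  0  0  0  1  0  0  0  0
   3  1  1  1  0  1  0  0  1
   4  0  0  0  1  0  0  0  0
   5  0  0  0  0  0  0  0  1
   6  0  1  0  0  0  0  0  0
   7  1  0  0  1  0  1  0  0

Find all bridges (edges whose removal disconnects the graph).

A bridge is an edge whose removal increases the number of connected components.
Bridges found: (1,6), (2,3), (3,4), (5,7)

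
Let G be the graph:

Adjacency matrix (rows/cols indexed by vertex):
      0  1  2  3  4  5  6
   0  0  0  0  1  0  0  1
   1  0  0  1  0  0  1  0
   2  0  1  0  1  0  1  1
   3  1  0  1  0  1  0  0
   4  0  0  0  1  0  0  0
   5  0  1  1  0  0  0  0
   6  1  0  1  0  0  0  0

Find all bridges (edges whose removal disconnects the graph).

A bridge is an edge whose removal increases the number of connected components.
Bridges found: (3,4)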